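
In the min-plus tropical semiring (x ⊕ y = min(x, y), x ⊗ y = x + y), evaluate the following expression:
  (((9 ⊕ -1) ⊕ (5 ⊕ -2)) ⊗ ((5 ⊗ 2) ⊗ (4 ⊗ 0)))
(((9 ⊕ -1) ⊕ (5 ⊕ -2)) ⊗ ((5 ⊗ 2) ⊗ (4 ⊗ 0))) = 9

Expand innermost to outermost. Recall ⊕ takes the minimum of its arguments and ⊗ takes their sum. Working out the expression (((9 ⊕ -1) ⊕ (5 ⊕ -2)) ⊗ ((5 ⊗ 2) ⊗ (4 ⊗ 0))) gives 9.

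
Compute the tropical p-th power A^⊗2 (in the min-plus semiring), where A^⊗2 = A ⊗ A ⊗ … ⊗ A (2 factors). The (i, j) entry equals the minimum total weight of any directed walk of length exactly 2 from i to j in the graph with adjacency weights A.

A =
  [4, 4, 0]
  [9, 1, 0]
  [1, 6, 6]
A^⊗2 =
  [1, 5, 4]
  [1, 2, 1]
  [5, 5, 1]

Each entry (A^⊗2)_ij equals the minimum over all length-2 walks i = v_0 → v_1 → … → v_2 = j of Σ_t A[v_t][v_{t+1}]. For example, for (i, j) = (0, 2) we minimise over 3 possible intermediate vertex sequences; the minimum is 4, attained along the walk 0 → 0 → 2.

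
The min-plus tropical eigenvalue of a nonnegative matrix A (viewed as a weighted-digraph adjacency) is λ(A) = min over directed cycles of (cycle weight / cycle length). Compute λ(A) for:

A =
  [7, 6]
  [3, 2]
λ(A) = 2

Enumerate directed cycles and compute their means (weight / length). Sample:
  cycle 0 → 0: weight = 7, length = 1, mean = 7/1 ≈ 7.000
  cycle 1 → 1: weight = 2, length = 1, mean = 2/1 ≈ 2.000
  cycle 0 → 1 → 0: weight = 9, length = 2, mean = 9/2 ≈ 4.500
  cycle 1 → 0 → 1: weight = 9, length = 2, mean = 9/2 ≈ 4.500
Minimum mean = 2.000, attained e.g. along the cycle 1 → 1 with weight 2 and length 1. So λ(A) = 2/1 = 2.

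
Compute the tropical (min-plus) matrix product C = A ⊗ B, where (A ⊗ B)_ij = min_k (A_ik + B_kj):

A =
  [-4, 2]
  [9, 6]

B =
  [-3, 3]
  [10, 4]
A ⊗ B =
  [-7, -1]
  [6, 10]

Apply the min-plus product entry-by-entry:
  C[0][0] = min over k of (A[0][0] + B[0][0] = -4 + -3 = -7, A[0][1] + B[1][0] = 2 + 10 = 12) = -7 (attained at k = 0)
  C[0][1] = min over k of (A[0][0] + B[0][1] = -4 + 3 = -1, A[0][1] + B[1][1] = 2 + 4 = 6) = -1 (attained at k = 0)
  C[1][0] = min over k of (A[1][0] + B[0][0] = 9 + -3 = 6, A[1][1] + B[1][0] = 6 + 10 = 16) = 6 (attained at k = 0)
  C[1][1] = min over k of (A[1][0] + B[0][1] = 9 + 3 = 12, A[1][1] + B[1][1] = 6 + 4 = 10) = 10 (attained at k = 1)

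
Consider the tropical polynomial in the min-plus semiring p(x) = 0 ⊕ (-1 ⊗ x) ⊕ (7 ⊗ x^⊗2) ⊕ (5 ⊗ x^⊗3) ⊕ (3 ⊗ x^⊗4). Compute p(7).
p(7) = 0

A tropical monomial a ⊗ x^⊗i evaluates to a + i · x. Evaluating each term at x = 7:
  Term 0 contributes 0 + 0 · 7 = 0
  Term 1 contributes -1 + 1 · 7 = 6
  Term 2 contributes 7 + 2 · 7 = 21
  Term 3 contributes 5 + 3 · 7 = 26
  Term 4 contributes 3 + 4 · 7 = 31
p(7) = ⊕ of these = min[0, 6, 21, 26, 31] = 0.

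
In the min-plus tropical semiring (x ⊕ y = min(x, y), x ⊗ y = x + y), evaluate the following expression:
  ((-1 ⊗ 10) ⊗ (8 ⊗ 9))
((-1 ⊗ 10) ⊗ (8 ⊗ 9)) = 26

Expand innermost to outermost. Recall ⊕ takes the minimum of its arguments and ⊗ takes their sum. Working out the expression ((-1 ⊗ 10) ⊗ (8 ⊗ 9)) gives 26.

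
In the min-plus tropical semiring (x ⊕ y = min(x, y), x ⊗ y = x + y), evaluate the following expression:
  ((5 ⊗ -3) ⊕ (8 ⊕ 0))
((5 ⊗ -3) ⊕ (8 ⊕ 0)) = 0

Expand innermost to outermost. Recall ⊕ takes the minimum of its arguments and ⊗ takes their sum. Working out the expression ((5 ⊗ -3) ⊕ (8 ⊕ 0)) gives 0.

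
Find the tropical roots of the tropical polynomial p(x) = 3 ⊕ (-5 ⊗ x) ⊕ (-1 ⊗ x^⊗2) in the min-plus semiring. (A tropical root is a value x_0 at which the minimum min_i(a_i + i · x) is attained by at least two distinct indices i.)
Roots: {-4, 8}

Each tropical root is a break point of the lower envelope of the lines y = a_i + i · x (there are 3 lines, with slopes 0, 1, ..., 2). Only the lines that attain the minimum somewhere contribute to roots; other lines are dominated. Here the surviving (envelope) indices are i = 2, i = 1, i = 0.
Intersections between consecutive envelope lines give the roots: for adjacent envelope indices i < j the intersection is x = (a_i − a_j) / (j − i). Reading off the sorted break points: {-4, 8}.
Verification: at each break x_0, at least two indices attain the minimum of min_i(a_i + i · x_0).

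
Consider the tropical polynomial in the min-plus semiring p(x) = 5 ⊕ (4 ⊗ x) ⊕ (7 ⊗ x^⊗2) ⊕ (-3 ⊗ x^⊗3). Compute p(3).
p(3) = 5

A tropical monomial a ⊗ x^⊗i evaluates to a + i · x. Evaluating each term at x = 3:
  Term 0 contributes 5 + 0 · 3 = 5
  Term 1 contributes 4 + 1 · 3 = 7
  Term 2 contributes 7 + 2 · 3 = 13
  Term 3 contributes -3 + 3 · 3 = 6
p(3) = ⊕ of these = min[5, 7, 13, 6] = 5.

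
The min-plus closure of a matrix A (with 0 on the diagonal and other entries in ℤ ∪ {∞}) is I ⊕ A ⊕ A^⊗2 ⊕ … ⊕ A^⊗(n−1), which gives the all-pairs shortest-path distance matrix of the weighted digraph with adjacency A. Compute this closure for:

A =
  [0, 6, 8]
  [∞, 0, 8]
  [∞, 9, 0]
Closure =
  [0, 6, 8]
  [∞, 0, 8]
  [∞, 9, 0]

This is the Floyd-Warshall all-pairs shortest-path computation. For each intermediate vertex k = 0, 1, …, 2, update dist[i][j] ← min(dist[i][j], dist[i][k] + dist[k][j]). The final matrix gives, for each (i, j), the minimum total weight of any directed path from i to j (possibly empty when i = j).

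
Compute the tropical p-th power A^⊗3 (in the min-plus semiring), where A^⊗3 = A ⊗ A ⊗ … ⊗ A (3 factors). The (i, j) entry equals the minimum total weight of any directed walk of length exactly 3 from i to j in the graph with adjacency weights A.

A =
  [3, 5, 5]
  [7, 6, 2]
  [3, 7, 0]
A^⊗3 =
  [8, 11, 5]
  [5, 9, 2]
  [3, 7, 0]

Each entry (A^⊗3)_ij equals the minimum over all length-3 walks i = v_0 → v_1 → … → v_3 = j of Σ_t A[v_t][v_{t+1}]. For example, for (i, j) = (0, 2) we minimise over 9 possible intermediate vertex sequences; the minimum is 5, attained along the walk 0 → 2 → 2 → 2.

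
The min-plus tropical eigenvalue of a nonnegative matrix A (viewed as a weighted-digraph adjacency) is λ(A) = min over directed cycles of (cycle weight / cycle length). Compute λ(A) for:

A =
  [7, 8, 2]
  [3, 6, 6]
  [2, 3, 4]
λ(A) = 2

Enumerate directed cycles and compute their means (weight / length). Sample:
  cycle 0 → 0: weight = 7, length = 1, mean = 7/1 ≈ 7.000
  cycle 1 → 1: weight = 6, length = 1, mean = 6/1 ≈ 6.000
  cycle 2 → 2: weight = 4, length = 1, mean = 4/1 ≈ 4.000
  cycle 0 → 1 → 0: weight = 11, length = 2, mean = 11/2 ≈ 5.500
  cycle 0 → 2 → 0: weight = 4, length = 2, mean = 4/2 ≈ 2.000
  cycle 1 → 0 → 1: weight = 11, length = 2, mean = 11/2 ≈ 5.500
Minimum mean = 2.000, attained e.g. along the cycle 0 → 2 → 0 with weight 4 and length 2. So λ(A) = 4/2 = 2.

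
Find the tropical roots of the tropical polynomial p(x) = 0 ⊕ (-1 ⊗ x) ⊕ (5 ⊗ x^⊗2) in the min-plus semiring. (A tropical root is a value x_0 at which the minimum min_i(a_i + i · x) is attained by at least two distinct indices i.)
Roots: {-6, 1}

Each tropical root is a break point of the lower envelope of the lines y = a_i + i · x (there are 3 lines, with slopes 0, 1, ..., 2). Only the lines that attain the minimum somewhere contribute to roots; other lines are dominated. Here the surviving (envelope) indices are i = 2, i = 1, i = 0.
Intersections between consecutive envelope lines give the roots: for adjacent envelope indices i < j the intersection is x = (a_i − a_j) / (j − i). Reading off the sorted break points: {-6, 1}.
Verification: at each break x_0, at least two indices attain the minimum of min_i(a_i + i · x_0).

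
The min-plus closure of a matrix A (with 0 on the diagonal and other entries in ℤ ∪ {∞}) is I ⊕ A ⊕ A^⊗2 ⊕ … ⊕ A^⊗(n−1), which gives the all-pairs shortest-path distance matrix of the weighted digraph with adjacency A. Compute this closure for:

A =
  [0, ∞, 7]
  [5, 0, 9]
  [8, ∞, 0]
Closure =
  [0, ∞, 7]
  [5, 0, 9]
  [8, ∞, 0]

This is the Floyd-Warshall all-pairs shortest-path computation. For each intermediate vertex k = 0, 1, …, 2, update dist[i][j] ← min(dist[i][j], dist[i][k] + dist[k][j]). The final matrix gives, for each (i, j), the minimum total weight of any directed path from i to j (possibly empty when i = j).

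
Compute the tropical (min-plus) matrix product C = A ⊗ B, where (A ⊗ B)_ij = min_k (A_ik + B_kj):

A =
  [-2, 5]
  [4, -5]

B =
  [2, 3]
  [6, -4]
A ⊗ B =
  [0, 1]
  [1, -9]

Apply the min-plus product entry-by-entry:
  C[0][0] = min over k of (A[0][0] + B[0][0] = -2 + 2 = 0, A[0][1] + B[1][0] = 5 + 6 = 11) = 0 (attained at k = 0)
  C[0][1] = min over k of (A[0][0] + B[0][1] = -2 + 3 = 1, A[0][1] + B[1][1] = 5 + -4 = 1) = 1 (attained at k = 0)
  C[1][0] = min over k of (A[1][0] + B[0][0] = 4 + 2 = 6, A[1][1] + B[1][0] = -5 + 6 = 1) = 1 (attained at k = 1)
  C[1][1] = min over k of (A[1][0] + B[0][1] = 4 + 3 = 7, A[1][1] + B[1][1] = -5 + -4 = -9) = -9 (attained at k = 1)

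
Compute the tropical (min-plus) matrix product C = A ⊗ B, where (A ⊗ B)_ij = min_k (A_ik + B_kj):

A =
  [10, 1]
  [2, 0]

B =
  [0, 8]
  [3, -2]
A ⊗ B =
  [4, -1]
  [2, -2]

Apply the min-plus product entry-by-entry:
  C[0][0] = min over k of (A[0][0] + B[0][0] = 10 + 0 = 10, A[0][1] + B[1][0] = 1 + 3 = 4) = 4 (attained at k = 1)
  C[0][1] = min over k of (A[0][0] + B[0][1] = 10 + 8 = 18, A[0][1] + B[1][1] = 1 + -2 = -1) = -1 (attained at k = 1)
  C[1][0] = min over k of (A[1][0] + B[0][0] = 2 + 0 = 2, A[1][1] + B[1][0] = 0 + 3 = 3) = 2 (attained at k = 0)
  C[1][1] = min over k of (A[1][0] + B[0][1] = 2 + 8 = 10, A[1][1] + B[1][1] = 0 + -2 = -2) = -2 (attained at k = 1)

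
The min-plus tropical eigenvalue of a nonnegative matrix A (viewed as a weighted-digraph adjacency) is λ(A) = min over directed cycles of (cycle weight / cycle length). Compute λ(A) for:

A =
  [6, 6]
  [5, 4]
λ(A) = 4

Enumerate directed cycles and compute their means (weight / length). Sample:
  cycle 0 → 0: weight = 6, length = 1, mean = 6/1 ≈ 6.000
  cycle 1 → 1: weight = 4, length = 1, mean = 4/1 ≈ 4.000
  cycle 0 → 1 → 0: weight = 11, length = 2, mean = 11/2 ≈ 5.500
  cycle 1 → 0 → 1: weight = 11, length = 2, mean = 11/2 ≈ 5.500
Minimum mean = 4.000, attained e.g. along the cycle 1 → 1 with weight 4 and length 1. So λ(A) = 4/1 = 4.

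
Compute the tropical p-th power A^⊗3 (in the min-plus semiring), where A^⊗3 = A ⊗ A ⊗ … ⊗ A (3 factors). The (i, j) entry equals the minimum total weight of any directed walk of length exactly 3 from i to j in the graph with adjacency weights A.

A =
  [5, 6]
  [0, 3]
A^⊗3 =
  [9, 12]
  [6, 9]

Each entry (A^⊗3)_ij equals the minimum over all length-3 walks i = v_0 → v_1 → … → v_3 = j of Σ_t A[v_t][v_{t+1}]. For example, for (i, j) = (0, 1) we minimise over 4 possible intermediate vertex sequences; the minimum is 12, attained along the walk 0 → 1 → 0 → 1.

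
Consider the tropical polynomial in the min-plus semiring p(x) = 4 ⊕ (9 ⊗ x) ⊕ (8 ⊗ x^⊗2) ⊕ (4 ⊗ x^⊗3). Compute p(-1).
p(-1) = 1

A tropical monomial a ⊗ x^⊗i evaluates to a + i · x. Evaluating each term at x = -1:
  Term 0 contributes 4 + 0 · -1 = 4
  Term 1 contributes 9 + 1 · -1 = 8
  Term 2 contributes 8 + 2 · -1 = 6
  Term 3 contributes 4 + 3 · -1 = 1
p(-1) = ⊕ of these = min[4, 8, 6, 1] = 1.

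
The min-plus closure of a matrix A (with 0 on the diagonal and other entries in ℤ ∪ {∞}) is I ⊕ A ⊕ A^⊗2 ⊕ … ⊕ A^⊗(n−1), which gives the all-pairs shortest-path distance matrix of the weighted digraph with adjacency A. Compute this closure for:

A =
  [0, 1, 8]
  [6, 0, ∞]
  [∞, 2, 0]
Closure =
  [0, 1, 8]
  [6, 0, 14]
  [8, 2, 0]

This is the Floyd-Warshall all-pairs shortest-path computation. For each intermediate vertex k = 0, 1, …, 2, update dist[i][j] ← min(dist[i][j], dist[i][k] + dist[k][j]). The final matrix gives, for each (i, j), the minimum total weight of any directed path from i to j (possibly empty when i = j).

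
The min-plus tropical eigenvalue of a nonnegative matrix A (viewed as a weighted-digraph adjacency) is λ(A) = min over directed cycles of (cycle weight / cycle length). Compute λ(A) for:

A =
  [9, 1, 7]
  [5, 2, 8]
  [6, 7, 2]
λ(A) = 2

Enumerate directed cycles and compute their means (weight / length). Sample:
  cycle 0 → 0: weight = 9, length = 1, mean = 9/1 ≈ 9.000
  cycle 1 → 1: weight = 2, length = 1, mean = 2/1 ≈ 2.000
  cycle 2 → 2: weight = 2, length = 1, mean = 2/1 ≈ 2.000
  cycle 0 → 1 → 0: weight = 6, length = 2, mean = 6/2 ≈ 3.000
  cycle 0 → 2 → 0: weight = 13, length = 2, mean = 13/2 ≈ 6.500
  cycle 1 → 0 → 1: weight = 6, length = 2, mean = 6/2 ≈ 3.000
Minimum mean = 2.000, attained e.g. along the cycle 1 → 1 with weight 2 and length 1. So λ(A) = 2/1 = 2.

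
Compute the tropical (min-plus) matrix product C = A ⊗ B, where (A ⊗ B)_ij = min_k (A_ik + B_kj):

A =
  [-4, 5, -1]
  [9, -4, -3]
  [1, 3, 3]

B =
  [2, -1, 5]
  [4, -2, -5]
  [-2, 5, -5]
A ⊗ B =
  [-3, -5, -6]
  [-5, -6, -9]
  [1, 0, -2]

Apply the min-plus product entry-by-entry:
  C[0][0] = min over k of (A[0][0] + B[0][0] = -4 + 2 = -2, A[0][1] + B[1][0] = 5 + 4 = 9, A[0][2] + B[2][0] = -1 + -2 = -3) = -3 (attained at k = 2)
  C[0][1] = min over k of (A[0][0] + B[0][1] = -4 + -1 = -5, A[0][1] + B[1][1] = 5 + -2 = 3, A[0][2] + B[2][1] = -1 + 5 = 4) = -5 (attained at k = 0)
  C[0][2] = min over k of (A[0][0] + B[0][2] = -4 + 5 = 1, A[0][1] + B[1][2] = 5 + -5 = 0, A[0][2] + B[2][2] = -1 + -5 = -6) = -6 (attained at k = 2)
  C[1][0] = min over k of (A[1][0] + B[0][0] = 9 + 2 = 11, A[1][1] + B[1][0] = -4 + 4 = 0, A[1][2] + B[2][0] = -3 + -2 = -5) = -5 (attained at k = 2)
  C[1][1] = min over k of (A[1][0] + B[0][1] = 9 + -1 = 8, A[1][1] + B[1][1] = -4 + -2 = -6, A[1][2] + B[2][1] = -3 + 5 = 2) = -6 (attained at k = 1)
  C[1][2] = min over k of (A[1][0] + B[0][2] = 9 + 5 = 14, A[1][1] + B[1][2] = -4 + -5 = -9, A[1][2] + B[2][2] = -3 + -5 = -8) = -9 (attained at k = 1)
  C[2][0] = min over k of (A[2][0] + B[0][0] = 1 + 2 = 3, A[2][1] + B[1][0] = 3 + 4 = 7, A[2][2] + B[2][0] = 3 + -2 = 1) = 1 (attained at k = 2)
  C[2][1] = min over k of (A[2][0] + B[0][1] = 1 + -1 = 0, A[2][1] + B[1][1] = 3 + -2 = 1, A[2][2] + B[2][1] = 3 + 5 = 8) = 0 (attained at k = 0)
  C[2][2] = min over k of (A[2][0] + B[0][2] = 1 + 5 = 6, A[2][1] + B[1][2] = 3 + -5 = -2, A[2][2] + B[2][2] = 3 + -5 = -2) = -2 (attained at k = 1)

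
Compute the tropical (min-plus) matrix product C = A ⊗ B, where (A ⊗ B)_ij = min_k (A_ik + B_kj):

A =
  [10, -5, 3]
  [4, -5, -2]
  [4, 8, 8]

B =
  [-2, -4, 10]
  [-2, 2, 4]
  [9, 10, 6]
A ⊗ B =
  [-7, -3, -1]
  [-7, -3, -1]
  [2, 0, 12]

Apply the min-plus product entry-by-entry:
  C[0][0] = min over k of (A[0][0] + B[0][0] = 10 + -2 = 8, A[0][1] + B[1][0] = -5 + -2 = -7, A[0][2] + B[2][0] = 3 + 9 = 12) = -7 (attained at k = 1)
  C[0][1] = min over k of (A[0][0] + B[0][1] = 10 + -4 = 6, A[0][1] + B[1][1] = -5 + 2 = -3, A[0][2] + B[2][1] = 3 + 10 = 13) = -3 (attained at k = 1)
  C[0][2] = min over k of (A[0][0] + B[0][2] = 10 + 10 = 20, A[0][1] + B[1][2] = -5 + 4 = -1, A[0][2] + B[2][2] = 3 + 6 = 9) = -1 (attained at k = 1)
  C[1][0] = min over k of (A[1][0] + B[0][0] = 4 + -2 = 2, A[1][1] + B[1][0] = -5 + -2 = -7, A[1][2] + B[2][0] = -2 + 9 = 7) = -7 (attained at k = 1)
  C[1][1] = min over k of (A[1][0] + B[0][1] = 4 + -4 = 0, A[1][1] + B[1][1] = -5 + 2 = -3, A[1][2] + B[2][1] = -2 + 10 = 8) = -3 (attained at k = 1)
  C[1][2] = min over k of (A[1][0] + B[0][2] = 4 + 10 = 14, A[1][1] + B[1][2] = -5 + 4 = -1, A[1][2] + B[2][2] = -2 + 6 = 4) = -1 (attained at k = 1)
  C[2][0] = min over k of (A[2][0] + B[0][0] = 4 + -2 = 2, A[2][1] + B[1][0] = 8 + -2 = 6, A[2][2] + B[2][0] = 8 + 9 = 17) = 2 (attained at k = 0)
  C[2][1] = min over k of (A[2][0] + B[0][1] = 4 + -4 = 0, A[2][1] + B[1][1] = 8 + 2 = 10, A[2][2] + B[2][1] = 8 + 10 = 18) = 0 (attained at k = 0)
  C[2][2] = min over k of (A[2][0] + B[0][2] = 4 + 10 = 14, A[2][1] + B[1][2] = 8 + 4 = 12, A[2][2] + B[2][2] = 8 + 6 = 14) = 12 (attained at k = 1)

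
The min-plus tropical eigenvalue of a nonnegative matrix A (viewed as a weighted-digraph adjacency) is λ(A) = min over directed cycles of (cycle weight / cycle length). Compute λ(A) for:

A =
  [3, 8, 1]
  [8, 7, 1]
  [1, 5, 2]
λ(A) = 1

Enumerate directed cycles and compute their means (weight / length). Sample:
  cycle 0 → 0: weight = 3, length = 1, mean = 3/1 ≈ 3.000
  cycle 1 → 1: weight = 7, length = 1, mean = 7/1 ≈ 7.000
  cycle 2 → 2: weight = 2, length = 1, mean = 2/1 ≈ 2.000
  cycle 0 → 1 → 0: weight = 16, length = 2, mean = 16/2 ≈ 8.000
  cycle 0 → 2 → 0: weight = 2, length = 2, mean = 2/2 ≈ 1.000
  cycle 1 → 0 → 1: weight = 16, length = 2, mean = 16/2 ≈ 8.000
Minimum mean = 1.000, attained e.g. along the cycle 0 → 2 → 0 with weight 2 and length 2. So λ(A) = 2/2 = 1.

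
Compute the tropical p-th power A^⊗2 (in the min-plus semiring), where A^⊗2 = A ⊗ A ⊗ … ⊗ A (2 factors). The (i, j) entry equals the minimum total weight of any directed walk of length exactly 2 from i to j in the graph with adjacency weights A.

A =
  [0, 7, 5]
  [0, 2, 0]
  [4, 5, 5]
A^⊗2 =
  [0, 7, 5]
  [0, 4, 2]
  [4, 7, 5]

Each entry (A^⊗2)_ij equals the minimum over all length-2 walks i = v_0 → v_1 → … → v_2 = j of Σ_t A[v_t][v_{t+1}]. For example, for (i, j) = (0, 2) we minimise over 3 possible intermediate vertex sequences; the minimum is 5, attained along the walk 0 → 0 → 2.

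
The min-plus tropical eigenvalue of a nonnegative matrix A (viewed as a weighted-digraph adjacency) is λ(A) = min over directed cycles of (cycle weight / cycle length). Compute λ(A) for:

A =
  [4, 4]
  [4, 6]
λ(A) = 4

Enumerate directed cycles and compute their means (weight / length). Sample:
  cycle 0 → 0: weight = 4, length = 1, mean = 4/1 ≈ 4.000
  cycle 1 → 1: weight = 6, length = 1, mean = 6/1 ≈ 6.000
  cycle 0 → 1 → 0: weight = 8, length = 2, mean = 8/2 ≈ 4.000
  cycle 1 → 0 → 1: weight = 8, length = 2, mean = 8/2 ≈ 4.000
Minimum mean = 4.000, attained e.g. along the cycle 0 → 0 with weight 4 and length 1. So λ(A) = 4/1 = 4.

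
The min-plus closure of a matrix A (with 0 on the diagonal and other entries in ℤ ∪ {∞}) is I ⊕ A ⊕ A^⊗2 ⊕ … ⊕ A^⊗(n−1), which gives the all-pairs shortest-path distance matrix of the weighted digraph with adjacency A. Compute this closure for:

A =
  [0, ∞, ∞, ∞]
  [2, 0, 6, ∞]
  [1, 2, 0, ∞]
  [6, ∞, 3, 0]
Closure =
  [0, ∞, ∞, ∞]
  [2, 0, 6, ∞]
  [1, 2, 0, ∞]
  [4, 5, 3, 0]

This is the Floyd-Warshall all-pairs shortest-path computation. For each intermediate vertex k = 0, 1, …, 3, update dist[i][j] ← min(dist[i][j], dist[i][k] + dist[k][j]). The final matrix gives, for each (i, j), the minimum total weight of any directed path from i to j (possibly empty when i = j).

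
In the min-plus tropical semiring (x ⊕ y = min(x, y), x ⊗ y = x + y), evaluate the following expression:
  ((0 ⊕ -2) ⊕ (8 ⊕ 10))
((0 ⊕ -2) ⊕ (8 ⊕ 10)) = -2

Expand innermost to outermost. Recall ⊕ takes the minimum of its arguments and ⊗ takes their sum. Working out the expression ((0 ⊕ -2) ⊕ (8 ⊕ 10)) gives -2.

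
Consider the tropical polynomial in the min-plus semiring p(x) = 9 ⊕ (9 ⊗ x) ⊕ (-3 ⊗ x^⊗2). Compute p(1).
p(1) = -1

A tropical monomial a ⊗ x^⊗i evaluates to a + i · x. Evaluating each term at x = 1:
  Term 0 contributes 9 + 0 · 1 = 9
  Term 1 contributes 9 + 1 · 1 = 10
  Term 2 contributes -3 + 2 · 1 = -1
p(1) = ⊕ of these = min[9, 10, -1] = -1.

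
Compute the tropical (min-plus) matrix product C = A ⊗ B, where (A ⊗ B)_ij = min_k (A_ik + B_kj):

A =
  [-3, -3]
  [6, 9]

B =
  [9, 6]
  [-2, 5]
A ⊗ B =
  [-5, 2]
  [7, 12]

Apply the min-plus product entry-by-entry:
  C[0][0] = min over k of (A[0][0] + B[0][0] = -3 + 9 = 6, A[0][1] + B[1][0] = -3 + -2 = -5) = -5 (attained at k = 1)
  C[0][1] = min over k of (A[0][0] + B[0][1] = -3 + 6 = 3, A[0][1] + B[1][1] = -3 + 5 = 2) = 2 (attained at k = 1)
  C[1][0] = min over k of (A[1][0] + B[0][0] = 6 + 9 = 15, A[1][1] + B[1][0] = 9 + -2 = 7) = 7 (attained at k = 1)
  C[1][1] = min over k of (A[1][0] + B[0][1] = 6 + 6 = 12, A[1][1] + B[1][1] = 9 + 5 = 14) = 12 (attained at k = 0)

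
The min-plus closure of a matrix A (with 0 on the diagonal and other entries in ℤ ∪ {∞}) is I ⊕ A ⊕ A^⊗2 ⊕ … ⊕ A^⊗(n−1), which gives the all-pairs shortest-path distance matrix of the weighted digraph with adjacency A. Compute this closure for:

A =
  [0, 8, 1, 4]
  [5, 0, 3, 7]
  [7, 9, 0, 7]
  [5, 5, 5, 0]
Closure =
  [0, 8, 1, 4]
  [5, 0, 3, 7]
  [7, 9, 0, 7]
  [5, 5, 5, 0]

This is the Floyd-Warshall all-pairs shortest-path computation. For each intermediate vertex k = 0, 1, …, 3, update dist[i][j] ← min(dist[i][j], dist[i][k] + dist[k][j]). The final matrix gives, for each (i, j), the minimum total weight of any directed path from i to j (possibly empty when i = j).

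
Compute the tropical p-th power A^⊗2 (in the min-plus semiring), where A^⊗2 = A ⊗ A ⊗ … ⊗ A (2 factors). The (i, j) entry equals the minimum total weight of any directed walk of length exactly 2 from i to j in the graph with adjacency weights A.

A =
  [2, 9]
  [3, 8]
A^⊗2 =
  [4, 11]
  [5, 12]

Each entry (A^⊗2)_ij equals the minimum over all length-2 walks i = v_0 → v_1 → … → v_2 = j of Σ_t A[v_t][v_{t+1}]. For example, for (i, j) = (0, 1) we minimise over 2 possible intermediate vertex sequences; the minimum is 11, attained along the walk 0 → 0 → 1.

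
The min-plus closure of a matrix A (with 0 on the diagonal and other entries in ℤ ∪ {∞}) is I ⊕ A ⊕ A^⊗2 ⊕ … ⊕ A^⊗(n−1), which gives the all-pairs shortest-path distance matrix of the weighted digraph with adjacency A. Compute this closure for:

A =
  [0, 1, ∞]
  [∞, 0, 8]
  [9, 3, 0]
Closure =
  [0, 1, 9]
  [17, 0, 8]
  [9, 3, 0]

This is the Floyd-Warshall all-pairs shortest-path computation. For each intermediate vertex k = 0, 1, …, 2, update dist[i][j] ← min(dist[i][j], dist[i][k] + dist[k][j]). The final matrix gives, for each (i, j), the minimum total weight of any directed path from i to j (possibly empty when i = j).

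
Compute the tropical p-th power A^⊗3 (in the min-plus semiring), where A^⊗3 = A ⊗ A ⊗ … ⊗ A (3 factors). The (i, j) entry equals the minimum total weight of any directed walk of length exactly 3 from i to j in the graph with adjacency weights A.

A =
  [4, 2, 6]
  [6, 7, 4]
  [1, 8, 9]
A^⊗3 =
  [7, 9, 10]
  [9, 7, 11]
  [8, 7, 7]

Each entry (A^⊗3)_ij equals the minimum over all length-3 walks i = v_0 → v_1 → … → v_3 = j of Σ_t A[v_t][v_{t+1}]. For example, for (i, j) = (0, 2) we minimise over 9 possible intermediate vertex sequences; the minimum is 10, attained along the walk 0 → 0 → 1 → 2.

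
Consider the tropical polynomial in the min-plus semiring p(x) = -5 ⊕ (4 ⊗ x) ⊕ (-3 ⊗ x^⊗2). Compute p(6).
p(6) = -5

A tropical monomial a ⊗ x^⊗i evaluates to a + i · x. Evaluating each term at x = 6:
  Term 0 contributes -5 + 0 · 6 = -5
  Term 1 contributes 4 + 1 · 6 = 10
  Term 2 contributes -3 + 2 · 6 = 9
p(6) = ⊕ of these = min[-5, 10, 9] = -5.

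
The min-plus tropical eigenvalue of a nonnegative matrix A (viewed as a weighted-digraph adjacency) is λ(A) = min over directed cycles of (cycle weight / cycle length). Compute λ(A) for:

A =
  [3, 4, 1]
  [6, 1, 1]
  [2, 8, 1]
λ(A) = 1

Enumerate directed cycles and compute their means (weight / length). Sample:
  cycle 0 → 0: weight = 3, length = 1, mean = 3/1 ≈ 3.000
  cycle 1 → 1: weight = 1, length = 1, mean = 1/1 ≈ 1.000
  cycle 2 → 2: weight = 1, length = 1, mean = 1/1 ≈ 1.000
  cycle 0 → 1 → 0: weight = 10, length = 2, mean = 10/2 ≈ 5.000
  cycle 0 → 2 → 0: weight = 3, length = 2, mean = 3/2 ≈ 1.500
  cycle 1 → 0 → 1: weight = 10, length = 2, mean = 10/2 ≈ 5.000
Minimum mean = 1.000, attained e.g. along the cycle 1 → 1 with weight 1 and length 1. So λ(A) = 1/1 = 1.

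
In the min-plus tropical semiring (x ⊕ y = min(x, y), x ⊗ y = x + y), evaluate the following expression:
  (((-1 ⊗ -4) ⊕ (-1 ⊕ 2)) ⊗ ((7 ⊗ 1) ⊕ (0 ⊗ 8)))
(((-1 ⊗ -4) ⊕ (-1 ⊕ 2)) ⊗ ((7 ⊗ 1) ⊕ (0 ⊗ 8))) = 3

Expand innermost to outermost. Recall ⊕ takes the minimum of its arguments and ⊗ takes their sum. Working out the expression (((-1 ⊗ -4) ⊕ (-1 ⊕ 2)) ⊗ ((7 ⊗ 1) ⊕ (0 ⊗ 8))) gives 3.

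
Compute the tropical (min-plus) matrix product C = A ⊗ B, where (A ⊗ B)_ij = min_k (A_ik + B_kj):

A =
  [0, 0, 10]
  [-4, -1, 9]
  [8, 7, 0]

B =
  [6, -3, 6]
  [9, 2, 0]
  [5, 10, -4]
A ⊗ B =
  [6, -3, 0]
  [2, -7, -1]
  [5, 5, -4]

Apply the min-plus product entry-by-entry:
  C[0][0] = min over k of (A[0][0] + B[0][0] = 0 + 6 = 6, A[0][1] + B[1][0] = 0 + 9 = 9, A[0][2] + B[2][0] = 10 + 5 = 15) = 6 (attained at k = 0)
  C[0][1] = min over k of (A[0][0] + B[0][1] = 0 + -3 = -3, A[0][1] + B[1][1] = 0 + 2 = 2, A[0][2] + B[2][1] = 10 + 10 = 20) = -3 (attained at k = 0)
  C[0][2] = min over k of (A[0][0] + B[0][2] = 0 + 6 = 6, A[0][1] + B[1][2] = 0 + 0 = 0, A[0][2] + B[2][2] = 10 + -4 = 6) = 0 (attained at k = 1)
  C[1][0] = min over k of (A[1][0] + B[0][0] = -4 + 6 = 2, A[1][1] + B[1][0] = -1 + 9 = 8, A[1][2] + B[2][0] = 9 + 5 = 14) = 2 (attained at k = 0)
  C[1][1] = min over k of (A[1][0] + B[0][1] = -4 + -3 = -7, A[1][1] + B[1][1] = -1 + 2 = 1, A[1][2] + B[2][1] = 9 + 10 = 19) = -7 (attained at k = 0)
  C[1][2] = min over k of (A[1][0] + B[0][2] = -4 + 6 = 2, A[1][1] + B[1][2] = -1 + 0 = -1, A[1][2] + B[2][2] = 9 + -4 = 5) = -1 (attained at k = 1)
  C[2][0] = min over k of (A[2][0] + B[0][0] = 8 + 6 = 14, A[2][1] + B[1][0] = 7 + 9 = 16, A[2][2] + B[2][0] = 0 + 5 = 5) = 5 (attained at k = 2)
  C[2][1] = min over k of (A[2][0] + B[0][1] = 8 + -3 = 5, A[2][1] + B[1][1] = 7 + 2 = 9, A[2][2] + B[2][1] = 0 + 10 = 10) = 5 (attained at k = 0)
  C[2][2] = min over k of (A[2][0] + B[0][2] = 8 + 6 = 14, A[2][1] + B[1][2] = 7 + 0 = 7, A[2][2] + B[2][2] = 0 + -4 = -4) = -4 (attained at k = 2)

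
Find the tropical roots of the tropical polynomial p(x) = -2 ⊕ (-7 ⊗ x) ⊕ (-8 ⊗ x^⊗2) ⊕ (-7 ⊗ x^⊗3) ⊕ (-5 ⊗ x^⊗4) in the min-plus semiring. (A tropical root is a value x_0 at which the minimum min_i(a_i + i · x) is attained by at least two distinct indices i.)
Roots: {-2, -1, 1, 5}

Each tropical root is a break point of the lower envelope of the lines y = a_i + i · x (there are 5 lines, with slopes 0, 1, ..., 4). Only the lines that attain the minimum somewhere contribute to roots; other lines are dominated. Here the surviving (envelope) indices are i = 4, i = 3, i = 2, i = 1, i = 0.
Intersections between consecutive envelope lines give the roots: for adjacent envelope indices i < j the intersection is x = (a_i − a_j) / (j − i). Reading off the sorted break points: {-2, -1, 1, 5}.
Verification: at each break x_0, at least two indices attain the minimum of min_i(a_i + i · x_0).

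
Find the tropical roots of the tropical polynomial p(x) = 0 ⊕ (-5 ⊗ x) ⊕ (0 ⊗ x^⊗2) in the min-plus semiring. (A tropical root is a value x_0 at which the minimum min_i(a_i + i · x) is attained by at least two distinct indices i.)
Roots: {-5, 5}

Each tropical root is a break point of the lower envelope of the lines y = a_i + i · x (there are 3 lines, with slopes 0, 1, ..., 2). Only the lines that attain the minimum somewhere contribute to roots; other lines are dominated. Here the surviving (envelope) indices are i = 2, i = 1, i = 0.
Intersections between consecutive envelope lines give the roots: for adjacent envelope indices i < j the intersection is x = (a_i − a_j) / (j − i). Reading off the sorted break points: {-5, 5}.
Verification: at each break x_0, at least two indices attain the minimum of min_i(a_i + i · x_0).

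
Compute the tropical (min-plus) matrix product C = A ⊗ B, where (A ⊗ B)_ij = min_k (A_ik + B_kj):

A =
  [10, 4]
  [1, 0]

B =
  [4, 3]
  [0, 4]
A ⊗ B =
  [4, 8]
  [0, 4]

Apply the min-plus product entry-by-entry:
  C[0][0] = min over k of (A[0][0] + B[0][0] = 10 + 4 = 14, A[0][1] + B[1][0] = 4 + 0 = 4) = 4 (attained at k = 1)
  C[0][1] = min over k of (A[0][0] + B[0][1] = 10 + 3 = 13, A[0][1] + B[1][1] = 4 + 4 = 8) = 8 (attained at k = 1)
  C[1][0] = min over k of (A[1][0] + B[0][0] = 1 + 4 = 5, A[1][1] + B[1][0] = 0 + 0 = 0) = 0 (attained at k = 1)
  C[1][1] = min over k of (A[1][0] + B[0][1] = 1 + 3 = 4, A[1][1] + B[1][1] = 0 + 4 = 4) = 4 (attained at k = 0)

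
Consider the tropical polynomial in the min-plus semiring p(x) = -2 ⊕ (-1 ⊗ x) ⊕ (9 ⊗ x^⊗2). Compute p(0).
p(0) = -2

A tropical monomial a ⊗ x^⊗i evaluates to a + i · x. Evaluating each term at x = 0:
  Term 0 contributes -2 + 0 · 0 = -2
  Term 1 contributes -1 + 1 · 0 = -1
  Term 2 contributes 9 + 2 · 0 = 9
p(0) = ⊕ of these = min[-2, -1, 9] = -2.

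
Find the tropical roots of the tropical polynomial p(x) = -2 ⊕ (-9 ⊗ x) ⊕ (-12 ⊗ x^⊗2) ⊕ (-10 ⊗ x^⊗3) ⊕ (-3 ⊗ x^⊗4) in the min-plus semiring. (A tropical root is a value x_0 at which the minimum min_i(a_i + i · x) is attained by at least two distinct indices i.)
Roots: {-7, -2, 3, 7}

Each tropical root is a break point of the lower envelope of the lines y = a_i + i · x (there are 5 lines, with slopes 0, 1, ..., 4). Only the lines that attain the minimum somewhere contribute to roots; other lines are dominated. Here the surviving (envelope) indices are i = 4, i = 3, i = 2, i = 1, i = 0.
Intersections between consecutive envelope lines give the roots: for adjacent envelope indices i < j the intersection is x = (a_i − a_j) / (j − i). Reading off the sorted break points: {-7, -2, 3, 7}.
Verification: at each break x_0, at least two indices attain the minimum of min_i(a_i + i · x_0).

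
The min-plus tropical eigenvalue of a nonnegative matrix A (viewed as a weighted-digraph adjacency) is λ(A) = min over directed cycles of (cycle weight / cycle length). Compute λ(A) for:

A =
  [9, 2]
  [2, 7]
λ(A) = 2

Enumerate directed cycles and compute their means (weight / length). Sample:
  cycle 0 → 0: weight = 9, length = 1, mean = 9/1 ≈ 9.000
  cycle 1 → 1: weight = 7, length = 1, mean = 7/1 ≈ 7.000
  cycle 0 → 1 → 0: weight = 4, length = 2, mean = 4/2 ≈ 2.000
  cycle 1 → 0 → 1: weight = 4, length = 2, mean = 4/2 ≈ 2.000
Minimum mean = 2.000, attained e.g. along the cycle 0 → 1 → 0 with weight 4 and length 2. So λ(A) = 4/2 = 2.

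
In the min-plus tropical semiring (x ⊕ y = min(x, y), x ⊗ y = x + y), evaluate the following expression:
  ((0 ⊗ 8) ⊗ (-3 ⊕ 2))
((0 ⊗ 8) ⊗ (-3 ⊕ 2)) = 5

Expand innermost to outermost. Recall ⊕ takes the minimum of its arguments and ⊗ takes their sum. Working out the expression ((0 ⊗ 8) ⊗ (-3 ⊕ 2)) gives 5.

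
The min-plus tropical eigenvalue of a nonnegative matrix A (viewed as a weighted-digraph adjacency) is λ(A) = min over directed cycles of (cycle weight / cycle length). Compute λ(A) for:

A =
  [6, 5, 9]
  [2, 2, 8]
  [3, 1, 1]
λ(A) = 1

Enumerate directed cycles and compute their means (weight / length). Sample:
  cycle 0 → 0: weight = 6, length = 1, mean = 6/1 ≈ 6.000
  cycle 1 → 1: weight = 2, length = 1, mean = 2/1 ≈ 2.000
  cycle 2 → 2: weight = 1, length = 1, mean = 1/1 ≈ 1.000
  cycle 0 → 1 → 0: weight = 7, length = 2, mean = 7/2 ≈ 3.500
  cycle 0 → 2 → 0: weight = 12, length = 2, mean = 12/2 ≈ 6.000
  cycle 1 → 0 → 1: weight = 7, length = 2, mean = 7/2 ≈ 3.500
Minimum mean = 1.000, attained e.g. along the cycle 2 → 2 with weight 1 and length 1. So λ(A) = 1/1 = 1.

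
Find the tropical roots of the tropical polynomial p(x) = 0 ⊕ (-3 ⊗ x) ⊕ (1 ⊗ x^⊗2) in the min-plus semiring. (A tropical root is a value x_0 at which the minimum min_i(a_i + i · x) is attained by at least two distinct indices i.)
Roots: {-4, 3}

Each tropical root is a break point of the lower envelope of the lines y = a_i + i · x (there are 3 lines, with slopes 0, 1, ..., 2). Only the lines that attain the minimum somewhere contribute to roots; other lines are dominated. Here the surviving (envelope) indices are i = 2, i = 1, i = 0.
Intersections between consecutive envelope lines give the roots: for adjacent envelope indices i < j the intersection is x = (a_i − a_j) / (j − i). Reading off the sorted break points: {-4, 3}.
Verification: at each break x_0, at least two indices attain the minimum of min_i(a_i + i · x_0).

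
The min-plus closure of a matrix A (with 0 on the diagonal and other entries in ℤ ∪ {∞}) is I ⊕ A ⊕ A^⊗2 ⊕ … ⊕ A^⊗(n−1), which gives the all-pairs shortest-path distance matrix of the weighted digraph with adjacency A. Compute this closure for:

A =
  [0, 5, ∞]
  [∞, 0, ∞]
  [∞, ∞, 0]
Closure =
  [0, 5, ∞]
  [∞, 0, ∞]
  [∞, ∞, 0]

This is the Floyd-Warshall all-pairs shortest-path computation. For each intermediate vertex k = 0, 1, …, 2, update dist[i][j] ← min(dist[i][j], dist[i][k] + dist[k][j]). The final matrix gives, for each (i, j), the minimum total weight of any directed path from i to j (possibly empty when i = j).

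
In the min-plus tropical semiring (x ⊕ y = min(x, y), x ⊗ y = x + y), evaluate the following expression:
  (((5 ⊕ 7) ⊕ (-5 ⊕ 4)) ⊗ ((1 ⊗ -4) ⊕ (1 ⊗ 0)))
(((5 ⊕ 7) ⊕ (-5 ⊕ 4)) ⊗ ((1 ⊗ -4) ⊕ (1 ⊗ 0))) = -8

Expand innermost to outermost. Recall ⊕ takes the minimum of its arguments and ⊗ takes their sum. Working out the expression (((5 ⊕ 7) ⊕ (-5 ⊕ 4)) ⊗ ((1 ⊗ -4) ⊕ (1 ⊗ 0))) gives -8.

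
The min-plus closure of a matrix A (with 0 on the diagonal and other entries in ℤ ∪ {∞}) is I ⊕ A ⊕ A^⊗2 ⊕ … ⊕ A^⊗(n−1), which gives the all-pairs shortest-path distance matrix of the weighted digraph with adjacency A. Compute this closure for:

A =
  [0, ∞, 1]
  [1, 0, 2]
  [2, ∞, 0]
Closure =
  [0, ∞, 1]
  [1, 0, 2]
  [2, ∞, 0]

This is the Floyd-Warshall all-pairs shortest-path computation. For each intermediate vertex k = 0, 1, …, 2, update dist[i][j] ← min(dist[i][j], dist[i][k] + dist[k][j]). The final matrix gives, for each (i, j), the minimum total weight of any directed path from i to j (possibly empty when i = j).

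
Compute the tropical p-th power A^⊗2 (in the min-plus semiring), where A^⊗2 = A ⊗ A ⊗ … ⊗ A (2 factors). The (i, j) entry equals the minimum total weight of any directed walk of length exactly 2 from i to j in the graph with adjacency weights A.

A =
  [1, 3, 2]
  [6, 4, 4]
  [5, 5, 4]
A^⊗2 =
  [2, 4, 3]
  [7, 8, 8]
  [6, 8, 7]

Each entry (A^⊗2)_ij equals the minimum over all length-2 walks i = v_0 → v_1 → … → v_2 = j of Σ_t A[v_t][v_{t+1}]. For example, for (i, j) = (0, 2) we minimise over 3 possible intermediate vertex sequences; the minimum is 3, attained along the walk 0 → 0 → 2.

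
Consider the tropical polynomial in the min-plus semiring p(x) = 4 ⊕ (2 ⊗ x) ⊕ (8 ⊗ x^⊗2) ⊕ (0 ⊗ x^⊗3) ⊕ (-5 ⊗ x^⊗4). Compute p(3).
p(3) = 4

A tropical monomial a ⊗ x^⊗i evaluates to a + i · x. Evaluating each term at x = 3:
  Term 0 contributes 4 + 0 · 3 = 4
  Term 1 contributes 2 + 1 · 3 = 5
  Term 2 contributes 8 + 2 · 3 = 14
  Term 3 contributes 0 + 3 · 3 = 9
  Term 4 contributes -5 + 4 · 3 = 7
p(3) = ⊕ of these = min[4, 5, 14, 9, 7] = 4.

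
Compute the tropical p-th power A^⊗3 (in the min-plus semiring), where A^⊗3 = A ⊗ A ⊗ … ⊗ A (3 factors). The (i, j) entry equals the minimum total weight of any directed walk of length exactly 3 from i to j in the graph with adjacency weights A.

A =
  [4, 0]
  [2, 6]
A^⊗3 =
  [6, 2]
  [4, 6]

Each entry (A^⊗3)_ij equals the minimum over all length-3 walks i = v_0 → v_1 → … → v_3 = j of Σ_t A[v_t][v_{t+1}]. For example, for (i, j) = (0, 1) we minimise over 4 possible intermediate vertex sequences; the minimum is 2, attained along the walk 0 → 1 → 0 → 1.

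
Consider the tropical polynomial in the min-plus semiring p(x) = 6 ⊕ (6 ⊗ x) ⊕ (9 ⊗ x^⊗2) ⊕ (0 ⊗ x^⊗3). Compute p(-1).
p(-1) = -3

A tropical monomial a ⊗ x^⊗i evaluates to a + i · x. Evaluating each term at x = -1:
  Term 0 contributes 6 + 0 · -1 = 6
  Term 1 contributes 6 + 1 · -1 = 5
  Term 2 contributes 9 + 2 · -1 = 7
  Term 3 contributes 0 + 3 · -1 = -3
p(-1) = ⊕ of these = min[6, 5, 7, -3] = -3.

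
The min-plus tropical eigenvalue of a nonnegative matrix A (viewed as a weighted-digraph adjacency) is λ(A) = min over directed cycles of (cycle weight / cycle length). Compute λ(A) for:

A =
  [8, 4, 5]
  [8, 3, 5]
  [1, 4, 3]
λ(A) = 3

Enumerate directed cycles and compute their means (weight / length). Sample:
  cycle 0 → 0: weight = 8, length = 1, mean = 8/1 ≈ 8.000
  cycle 1 → 1: weight = 3, length = 1, mean = 3/1 ≈ 3.000
  cycle 2 → 2: weight = 3, length = 1, mean = 3/1 ≈ 3.000
  cycle 0 → 1 → 0: weight = 12, length = 2, mean = 12/2 ≈ 6.000
  cycle 0 → 2 → 0: weight = 6, length = 2, mean = 6/2 ≈ 3.000
  cycle 1 → 0 → 1: weight = 12, length = 2, mean = 12/2 ≈ 6.000
Minimum mean = 3.000, attained e.g. along the cycle 1 → 1 with weight 3 and length 1. So λ(A) = 3/1 = 3.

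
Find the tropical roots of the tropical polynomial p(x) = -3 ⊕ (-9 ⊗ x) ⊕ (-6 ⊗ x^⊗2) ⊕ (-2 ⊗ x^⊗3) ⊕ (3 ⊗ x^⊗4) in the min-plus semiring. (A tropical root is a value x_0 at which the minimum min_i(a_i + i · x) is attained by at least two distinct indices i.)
Roots: {-5, -4, -3, 6}

Each tropical root is a break point of the lower envelope of the lines y = a_i + i · x (there are 5 lines, with slopes 0, 1, ..., 4). Only the lines that attain the minimum somewhere contribute to roots; other lines are dominated. Here the surviving (envelope) indices are i = 4, i = 3, i = 2, i = 1, i = 0.
Intersections between consecutive envelope lines give the roots: for adjacent envelope indices i < j the intersection is x = (a_i − a_j) / (j − i). Reading off the sorted break points: {-5, -4, -3, 6}.
Verification: at each break x_0, at least two indices attain the minimum of min_i(a_i + i · x_0).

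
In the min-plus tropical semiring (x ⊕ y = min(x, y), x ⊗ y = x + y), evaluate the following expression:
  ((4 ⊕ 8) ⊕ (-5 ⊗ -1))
((4 ⊕ 8) ⊕ (-5 ⊗ -1)) = -6

Expand innermost to outermost. Recall ⊕ takes the minimum of its arguments and ⊗ takes their sum. Working out the expression ((4 ⊕ 8) ⊕ (-5 ⊗ -1)) gives -6.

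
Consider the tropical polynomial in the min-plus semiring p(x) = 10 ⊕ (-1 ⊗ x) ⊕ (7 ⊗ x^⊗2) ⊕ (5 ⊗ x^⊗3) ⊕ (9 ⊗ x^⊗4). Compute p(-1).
p(-1) = -2

A tropical monomial a ⊗ x^⊗i evaluates to a + i · x. Evaluating each term at x = -1:
  Term 0 contributes 10 + 0 · -1 = 10
  Term 1 contributes -1 + 1 · -1 = -2
  Term 2 contributes 7 + 2 · -1 = 5
  Term 3 contributes 5 + 3 · -1 = 2
  Term 4 contributes 9 + 4 · -1 = 5
p(-1) = ⊕ of these = min[10, -2, 5, 2, 5] = -2.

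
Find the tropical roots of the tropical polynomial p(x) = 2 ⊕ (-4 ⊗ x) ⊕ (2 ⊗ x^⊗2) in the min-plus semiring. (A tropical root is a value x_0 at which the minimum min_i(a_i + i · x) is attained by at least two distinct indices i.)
Roots: {-6, 6}

Each tropical root is a break point of the lower envelope of the lines y = a_i + i · x (there are 3 lines, with slopes 0, 1, ..., 2). Only the lines that attain the minimum somewhere contribute to roots; other lines are dominated. Here the surviving (envelope) indices are i = 2, i = 1, i = 0.
Intersections between consecutive envelope lines give the roots: for adjacent envelope indices i < j the intersection is x = (a_i − a_j) / (j − i). Reading off the sorted break points: {-6, 6}.
Verification: at each break x_0, at least two indices attain the minimum of min_i(a_i + i · x_0).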